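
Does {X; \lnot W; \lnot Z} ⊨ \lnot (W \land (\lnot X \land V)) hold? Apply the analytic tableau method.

Yes

Initial set: {X; \lnot W; \lnot Z; \lnot \lnot (W \land (\lnot X \land V))}.
\lnot \lnot (W \land (\lnot X \land V)): α-rule — add W, (\lnot X \land V).
× closes — contains both W and \lnot W.
All 1 branch closes.
Every branch closed, so the premises entail the conclusion.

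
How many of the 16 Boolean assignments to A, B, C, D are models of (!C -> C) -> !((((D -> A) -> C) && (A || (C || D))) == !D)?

12

Initial set: {((!C -> C) -> !((((D -> A) -> C) && (A || (C || D))) == !D))}.
((!C -> C) -> !((((D -> A) -> C) && (A || (C || D))) == !D)): β-rule — branch into !(!C -> C)  //  !((((D -> A) -> C) && (A || (C || D))) == !D).
  branch 1 (add !(!C -> C)):
    !(!C -> C): α-rule — add !C, !C.
    ○ open, literals {C=F}.
  branch 2 (add !((((D -> A) -> C) && (A || (C || D))) == !D)):
    !((((D -> A) -> C) && (A || (C || D))) == !D): β-rule — branch into (((D -> A) -> C) && (A || (C || D))), !!D  //  !(((D -> A) -> C) && (A || (C || D))), !D.
      branch 2.1 (add (((D -> A) -> C) && (A || (C || D))), !!D):
        (((D -> A) -> C) && (A || (C || D))): α-rule — add ((D -> A) -> C), (A || (C || D)).
        ((D -> A) -> C): β-rule — branch into !(D -> A)  //  C.
          branch 2.1.1 (add !(D -> A)):
            !(D -> A): α-rule — add D, !A.
            (A || (C || D)): β-rule — branch into A  //  (C || D).
              branch 2.1.1.1 (add A):
                × closes — contains both A and !A.
              branch 2.1.1.2 (add (C || D)):
                (C || D): β-rule — branch into C  //  D.
                  branch 2.1.1.2.1 (add C):
                    ○ open, literals {A=F, C=T, D=T}.
                  branch 2.1.1.2.2 (add D):
                    ○ open, literals {A=F, D=T}.
          branch 2.1.2 (add C):
            (A || (C || D)): β-rule — branch into A  //  (C || D).
              branch 2.1.2.1 (add A):
                ○ open, literals {A=T, C=T, D=T}.
              branch 2.1.2.2 (add (C || D)):
                (C || D): β-rule — branch into C  //  D.
                  branch 2.1.2.2.1 (add C):
                    ○ open, literals {C=T, D=T}.
                  branch 2.1.2.2.2 (add D):
                    ○ open, literals {C=T, D=T}.
      branch 2.2 (add !(((D -> A) -> C) && (A || (C || D))), !D):
        !(((D -> A) -> C) && (A || (C || D))): β-rule — branch into !((D -> A) -> C)  //  !(A || (C || D)).
          branch 2.2.1 (add !((D -> A) -> C)):
            !((D -> A) -> C): α-rule — add (D -> A), !C.
            (D -> A): β-rule — branch into !D  //  A.
              branch 2.2.1.1 (add !D):
                ○ open, literals {C=F, D=F}.
              branch 2.2.1.2 (add A):
                ○ open, literals {A=T, C=F, D=F}.
          branch 2.2.2 (add !(A || (C || D))):
            !(A || (C || D)): α-rule — add !A, !(C || D).
            !(C || D): α-rule — add !C, !D.
            ○ open, literals {A=F, C=F, D=F}.
1 branch closed, 9 open.
Each open branch fixes some atoms; the unmentioned ones are free. Counting distinct full assignments: branch {C=F} (A, B, D) contributes 8 new; branch {A=F, C=T, D=T} (B) contributes 2 new; branch {A=F, D=T} (B, C) contributes 0 new; branch {A=T, C=T, D=T} (B) contributes 2 new; branch {C=T, D=T} (A, B) contributes 0 new; branch {C=T, D=T} (A, B) contributes 0 new; branch {C=F, D=F} (A, B) contributes 0 new; branch {A=T, C=F, D=F} (B) contributes 0 new; branch {A=F, C=F, D=F} (B) contributes 0 new. Total: 12.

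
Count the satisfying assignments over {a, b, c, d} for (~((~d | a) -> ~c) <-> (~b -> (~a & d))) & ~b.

Initial set: {((~((~d | a) -> ~c) <-> (~b -> (~a & d))) & ~b)}.
((~((~d | a) -> ~c) <-> (~b -> (~a & d))) & ~b): α-rule — add (~((~d | a) -> ~c) <-> (~b -> (~a & d))), ~b.
(~((~d | a) -> ~c) <-> (~b -> (~a & d))): β-rule — branch into ~((~d | a) -> ~c), (~b -> (~a & d))  //  ~~((~d | a) -> ~c), ~(~b -> (~a & d)).
  branch 1 (add ~((~d | a) -> ~c), (~b -> (~a & d))):
    ~((~d | a) -> ~c): α-rule — add (~d | a), ~~c.
    (~b -> (~a & d)): β-rule — branch into ~~b  //  (~a & d).
      branch 1.1 (add ~~b):
        × closes — contains both b and ~b.
      branch 1.2 (add (~a & d)):
        (~a & d): α-rule — add ~a, d.
        (~d | a): β-rule — branch into ~d  //  a.
          branch 1.2.1 (add ~d):
            × closes — contains both d and ~d.
          branch 1.2.2 (add a):
            × closes — contains both a and ~a.
  branch 2 (add ~~((~d | a) -> ~c), ~(~b -> (~a & d))):
    ~(~b -> (~a & d)): α-rule — add ~b, ~(~a & d).
    ~~((~d | a) -> ~c): β-rule — branch into ~(~d | a)  //  ~c.
      branch 2.1 (add ~(~d | a)):
        ~(~d | a): α-rule — add ~~d, ~a.
        ~(~a & d): β-rule — branch into ~~a  //  ~d.
          branch 2.1.1 (add ~~a):
            × closes — contains both a and ~a.
          branch 2.1.2 (add ~d):
            × closes — contains both d and ~d.
      branch 2.2 (add ~c):
        ~(~a & d): β-rule — branch into ~~a  //  ~d.
          branch 2.2.1 (add ~~a):
            ○ open, literals {a=T, b=F, c=F}.
          branch 2.2.2 (add ~d):
            ○ open, literals {b=F, c=F, d=F}.
5 branches closed, 2 open.
Each open branch fixes some atoms; the unmentioned ones are free. Counting distinct full assignments: branch {a=T, b=F, c=F} (d) contributes 2 new; branch {b=F, c=F, d=F} (a) contributes 1 new. Total: 3.

3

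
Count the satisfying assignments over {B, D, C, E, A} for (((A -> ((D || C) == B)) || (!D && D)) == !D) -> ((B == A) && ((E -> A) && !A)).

18

Initial set: {((((A -> ((D || C) == B)) || (!D && D)) == !D) -> ((B == A) && ((E -> A) && !A)))}.
((((A -> ((D || C) == B)) || (!D && D)) == !D) -> ((B == A) && ((E -> A) && !A))): β-rule — branch into !(((A -> ((D || C) == B)) || (!D && D)) == !D)  //  ((B == A) && ((E -> A) && !A)).
  branch 1 (add !(((A -> ((D || C) == B)) || (!D && D)) == !D)):
    !(((A -> ((D || C) == B)) || (!D && D)) == !D): β-rule — branch into ((A -> ((D || C) == B)) || (!D && D)), !!D  //  !((A -> ((D || C) == B)) || (!D && D)), !D.
      branch 1.1 (add ((A -> ((D || C) == B)) || (!D && D)), !!D):
        ((A -> ((D || C) == B)) || (!D && D)): β-rule — branch into (A -> ((D || C) == B))  //  (!D && D).
          branch 1.1.1 (add (A -> ((D || C) == B))):
            (A -> ((D || C) == B)): β-rule — branch into !A  //  ((D || C) == B).
              branch 1.1.1.1 (add !A):
                ○ open, literals {A=false, D=true}.
              branch 1.1.1.2 (add ((D || C) == B)):
                ((D || C) == B): β-rule — branch into (D || C), B  //  !(D || C), !B.
                  branch 1.1.1.2.1 (add (D || C), B):
                    (D || C): β-rule — branch into D  //  C.
                      branch 1.1.1.2.1.1 (add D):
                        ○ open, literals {B=true, D=true}.
                      branch 1.1.1.2.1.2 (add C):
                        ○ open, literals {B=true, C=true, D=true}.
                  branch 1.1.1.2.2 (add !(D || C), !B):
                    !(D || C): α-rule — add !D, !C.
                    × closes — contains both D and !D.
          branch 1.1.2 (add (!D && D)):
            (!D && D): α-rule — add !D, D.
            × closes — contains both D and !D.
      branch 1.2 (add !((A -> ((D || C) == B)) || (!D && D)), !D):
        !((A -> ((D || C) == B)) || (!D && D)): α-rule — add !(A -> ((D || C) == B)), !(!D && D).
        !(A -> ((D || C) == B)): α-rule — add A, !((D || C) == B).
        !(!D && D): β-rule — branch into !!D  //  !D.
          branch 1.2.1 (add !!D):
            × closes — contains both D and !D.
          branch 1.2.2 (add !D):
            !((D || C) == B): β-rule — branch into (D || C), !B  //  !(D || C), B.
              branch 1.2.2.1 (add (D || C), !B):
                (D || C): β-rule — branch into D  //  C.
                  branch 1.2.2.1.1 (add D):
                    × closes — contains both D and !D.
                  branch 1.2.2.1.2 (add C):
                    ○ open, literals {A=true, B=false, C=true, D=false}.
              branch 1.2.2.2 (add !(D || C), B):
                !(D || C): α-rule — add !D, !C.
                ○ open, literals {A=true, B=true, C=false, D=false}.
  branch 2 (add ((B == A) && ((E -> A) && !A))):
    ((B == A) && ((E -> A) && !A)): α-rule — add (B == A), ((E -> A) && !A).
    ((E -> A) && !A): α-rule — add (E -> A), !A.
    (B == A): β-rule — branch into B, A  //  !B, !A.
      branch 2.1 (add B, A):
        × closes — contains both A and !A.
      branch 2.2 (add !B, !A):
        (E -> A): β-rule — branch into !E  //  A.
          branch 2.2.1 (add !E):
            ○ open, literals {A=false, B=false, E=false}.
          branch 2.2.2 (add A):
            × closes — contains both A and !A.
6 branches closed, 6 open.
Each open branch fixes some atoms; the unmentioned ones are free. Counting distinct full assignments: branch {A=false, D=true} (B, C, E) contributes 8 new; branch {B=true, D=true} (C, E, A) contributes 4 new; branch {B=true, C=true, D=true} (E, A) contributes 0 new; branch {A=true, B=false, C=true, D=false} (E) contributes 2 new; branch {A=true, B=true, C=false, D=false} (E) contributes 2 new; branch {A=false, B=false, E=false} (D, C) contributes 2 new. Total: 18.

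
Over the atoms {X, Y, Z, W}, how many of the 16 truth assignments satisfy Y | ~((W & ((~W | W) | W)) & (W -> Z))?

14

Initial set: {T (Y | ~((W & ((~W | W) | W)) & (W -> Z)))}.
T (Y | ~((W & ((~W | W) | W)) & (W -> Z))): β-rule — branch into T Y  //  T ~((W & ((~W | W) | W)) & (W -> Z)).
  branch 1 (add T Y):
    ○ open, literals {Y=1}.
  branch 2 (add T ~((W & ((~W | W) | W)) & (W -> Z))):
    T ~((W & ((~W | W) | W)) & (W -> Z)): β-rule — branch into F (W & ((~W | W) | W))  //  F (W -> Z).
      branch 2.1 (add F (W & ((~W | W) | W))):
        F (W & ((~W | W) | W)): β-rule — branch into F W  //  F ((~W | W) | W).
          branch 2.1.1 (add F W):
            ○ open, literals {W=0}.
          branch 2.1.2 (add F ((~W | W) | W)):
            F ((~W | W) | W): α-rule — add F (~W | W), F W.
            F (~W | W): α-rule — add F ~W, F W.
            × closes — contains both W and ~W.
      branch 2.2 (add F (W -> Z)):
        F (W -> Z): α-rule — add T W, F Z.
        ○ open, literals {W=1, Z=0}.
1 branch closed, 3 open.
Each open branch fixes some atoms; the unmentioned ones are free. Counting distinct full assignments: branch {Y=1} (X, Z, W) contributes 8 new; branch {W=0} (X, Y, Z) contributes 4 new; branch {W=1, Z=0} (X, Y) contributes 2 new. Total: 14.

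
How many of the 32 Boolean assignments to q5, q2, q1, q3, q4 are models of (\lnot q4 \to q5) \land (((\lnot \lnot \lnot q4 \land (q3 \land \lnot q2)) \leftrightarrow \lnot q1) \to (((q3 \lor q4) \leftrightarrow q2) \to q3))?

21

Initial set: {T ((\lnot q4 \to q5) \land (((\lnot \lnot \lnot q4 \land (q3 \land \lnot q2)) \leftrightarrow \lnot q1) \to (((q3 \lor q4) \leftrightarrow q2) \to q3)))}.
T ((\lnot q4 \to q5) \land (((\lnot \lnot \lnot q4 \land (q3 \land \lnot q2)) \leftrightarrow \lnot q1) \to (((q3 \lor q4) \leftrightarrow q2) \to q3))): α-rule — add T (\lnot q4 \to q5), T (((\lnot \lnot \lnot q4 \land (q3 \land \lnot q2)) \leftrightarrow \lnot q1) \to (((q3 \lor q4) \leftrightarrow q2) \to q3)).
T (\lnot q4 \to q5): β-rule — branch into F \lnot q4  //  T q5.
  branch 1 (add F \lnot q4):
    T (((\lnot \lnot \lnot q4 \land (q3 \land \lnot q2)) \leftrightarrow \lnot q1) \to (((q3 \lor q4) \leftrightarrow q2) \to q3)): β-rule — branch into F ((\lnot \lnot \lnot q4 \land (q3 \land \lnot q2)) \leftrightarrow \lnot q1)  //  T (((q3 \lor q4) \leftrightarrow q2) \to q3).
      branch 1.1 (add F ((\lnot \lnot \lnot q4 \land (q3 \land \lnot q2)) \leftrightarrow \lnot q1)):
        F ((\lnot \lnot \lnot q4 \land (q3 \land \lnot q2)) \leftrightarrow \lnot q1): β-rule — branch into T (\lnot \lnot \lnot q4 \land (q3 \land \lnot q2)), F \lnot q1  //  F (\lnot \lnot \lnot q4 \land (q3 \land \lnot q2)), T \lnot q1.
          branch 1.1.1 (add T (\lnot \lnot \lnot q4 \land (q3 \land \lnot q2)), F \lnot q1):
            T (\lnot \lnot \lnot q4 \land (q3 \land \lnot q2)): α-rule — add T \lnot \lnot \lnot q4, T (q3 \land \lnot q2).
            T \lnot \lnot \lnot q4: drop double negation, giving T \lnot q4.
            × closes — contains both q4 and \lnot q4.
          branch 1.1.2 (add F (\lnot \lnot \lnot q4 \land (q3 \land \lnot q2)), T \lnot q1):
            F (\lnot \lnot \lnot q4 \land (q3 \land \lnot q2)): β-rule — branch into F \lnot \lnot \lnot q4  //  F (q3 \land \lnot q2).
              branch 1.1.2.1 (add F \lnot \lnot \lnot q4):
                F \lnot \lnot \lnot q4: drop double negation, giving F \lnot q4.
                ○ open, literals {q1=false, q4=true}.
              branch 1.1.2.2 (add F (q3 \land \lnot q2)):
                F (q3 \land \lnot q2): β-rule — branch into F q3  //  F \lnot q2.
                  branch 1.1.2.2.1 (add F q3):
                    ○ open, literals {q1=false, q3=false, q4=true}.
                  branch 1.1.2.2.2 (add F \lnot q2):
                    ○ open, literals {q1=false, q2=true, q4=true}.
      branch 1.2 (add T (((q3 \lor q4) \leftrightarrow q2) \to q3)):
        T (((q3 \lor q4) \leftrightarrow q2) \to q3): β-rule — branch into F ((q3 \lor q4) \leftrightarrow q2)  //  T q3.
          branch 1.2.1 (add F ((q3 \lor q4) \leftrightarrow q2)):
            F ((q3 \lor q4) \leftrightarrow q2): β-rule — branch into T (q3 \lor q4), F q2  //  F (q3 \lor q4), T q2.
              branch 1.2.1.1 (add T (q3 \lor q4), F q2):
                T (q3 \lor q4): β-rule — branch into T q3  //  T q4.
                  branch 1.2.1.1.1 (add T q3):
                    ○ open, literals {q2=false, q3=true, q4=true}.
                  branch 1.2.1.1.2 (add T q4):
                    ○ open, literals {q2=false, q4=true}.
              branch 1.2.1.2 (add F (q3 \lor q4), T q2):
                F (q3 \lor q4): α-rule — add F q3, F q4.
                × closes — contains both q4 and \lnot q4.
          branch 1.2.2 (add T q3):
            ○ open, literals {q3=true, q4=true}.
  branch 2 (add T q5):
    T (((\lnot \lnot \lnot q4 \land (q3 \land \lnot q2)) \leftrightarrow \lnot q1) \to (((q3 \lor q4) \leftrightarrow q2) \to q3)): β-rule — branch into F ((\lnot \lnot \lnot q4 \land (q3 \land \lnot q2)) \leftrightarrow \lnot q1)  //  T (((q3 \lor q4) \leftrightarrow q2) \to q3).
      branch 2.1 (add F ((\lnot \lnot \lnot q4 \land (q3 \land \lnot q2)) \leftrightarrow \lnot q1)):
        F ((\lnot \lnot \lnot q4 \land (q3 \land \lnot q2)) \leftrightarrow \lnot q1): β-rule — branch into T (\lnot \lnot \lnot q4 \land (q3 \land \lnot q2)), F \lnot q1  //  F (\lnot \lnot \lnot q4 \land (q3 \land \lnot q2)), T \lnot q1.
          branch 2.1.1 (add T (\lnot \lnot \lnot q4 \land (q3 \land \lnot q2)), F \lnot q1):
            T (\lnot \lnot \lnot q4 \land (q3 \land \lnot q2)): α-rule — add T \lnot \lnot \lnot q4, T (q3 \land \lnot q2).
            T \lnot \lnot \lnot q4: drop double negation, giving T \lnot q4.
            T (q3 \land \lnot q2): α-rule — add T q3, T \lnot q2.
            ○ open, literals {q1=true, q2=false, q3=true, q4=false, q5=true}.
          branch 2.1.2 (add F (\lnot \lnot \lnot q4 \land (q3 \land \lnot q2)), T \lnot q1):
            F (\lnot \lnot \lnot q4 \land (q3 \land \lnot q2)): β-rule — branch into F \lnot \lnot \lnot q4  //  F (q3 \land \lnot q2).
              branch 2.1.2.1 (add F \lnot \lnot \lnot q4):
                F \lnot \lnot \lnot q4: drop double negation, giving F \lnot q4.
                ○ open, literals {q1=false, q4=true, q5=true}.
              branch 2.1.2.2 (add F (q3 \land \lnot q2)):
                F (q3 \land \lnot q2): β-rule — branch into F q3  //  F \lnot q2.
                  branch 2.1.2.2.1 (add F q3):
                    ○ open, literals {q1=false, q3=false, q5=true}.
                  branch 2.1.2.2.2 (add F \lnot q2):
                    ○ open, literals {q1=false, q2=true, q5=true}.
      branch 2.2 (add T (((q3 \lor q4) \leftrightarrow q2) \to q3)):
        T (((q3 \lor q4) \leftrightarrow q2) \to q3): β-rule — branch into F ((q3 \lor q4) \leftrightarrow q2)  //  T q3.
          branch 2.2.1 (add F ((q3 \lor q4) \leftrightarrow q2)):
            F ((q3 \lor q4) \leftrightarrow q2): β-rule — branch into T (q3 \lor q4), F q2  //  F (q3 \lor q4), T q2.
              branch 2.2.1.1 (add T (q3 \lor q4), F q2):
                T (q3 \lor q4): β-rule — branch into T q3  //  T q4.
                  branch 2.2.1.1.1 (add T q3):
                    ○ open, literals {q2=false, q3=true, q5=true}.
                  branch 2.2.1.1.2 (add T q4):
                    ○ open, literals {q2=false, q4=true, q5=true}.
              branch 2.2.1.2 (add F (q3 \lor q4), T q2):
                F (q3 \lor q4): α-rule — add F q3, F q4.
                ○ open, literals {q2=true, q3=false, q4=false, q5=true}.
          branch 2.2.2 (add T q3):
            ○ open, literals {q3=true, q5=true}.
2 branches closed, 14 open.
Each open branch fixes some atoms; the unmentioned ones are free. Counting distinct full assignments: branch {q1=false, q4=true} (q5, q2, q3) contributes 8 new; branch {q1=false, q3=false, q4=true} (q5, q2) contributes 0 new; branch {q1=false, q2=true, q4=true} (q5, q3) contributes 0 new; branch {q2=false, q3=true, q4=true} (q5, q1) contributes 2 new; branch {q2=false, q4=true} (q5, q1, q3) contributes 2 new; branch {q3=true, q4=true} (q5, q2, q1) contributes 2 new; branch {q1=true, q2=false, q3=true, q4=false, q5=true} (none free) contributes 1 new; branch {q1=false, q4=true, q5=true} (q2, q3) contributes 0 new; branch {q1=false, q3=false, q5=true} (q2, q4) contributes 2 new; branch {q1=false, q2=true, q5=true} (q3, q4) contributes 1 new; branch {q2=false, q3=true, q5=true} (q1, q4) contributes 1 new; branch {q2=false, q4=true, q5=true} (q1, q3) contributes 0 new; branch {q2=true, q3=false, q4=false, q5=true} (q1) contributes 1 new; branch {q3=true, q5=true} (q2, q1, q4) contributes 1 new. Total: 21.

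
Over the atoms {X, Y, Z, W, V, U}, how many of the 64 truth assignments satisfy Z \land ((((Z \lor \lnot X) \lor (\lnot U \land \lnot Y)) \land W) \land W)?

16

Initial set: {(Z \land ((((Z \lor \lnot X) \lor (\lnot U \land \lnot Y)) \land W) \land W))}.
(Z \land ((((Z \lor \lnot X) \lor (\lnot U \land \lnot Y)) \land W) \land W)): α-rule — add Z, ((((Z \lor \lnot X) \lor (\lnot U \land \lnot Y)) \land W) \land W).
((((Z \lor \lnot X) \lor (\lnot U \land \lnot Y)) \land W) \land W): α-rule — add (((Z \lor \lnot X) \lor (\lnot U \land \lnot Y)) \land W), W.
(((Z \lor \lnot X) \lor (\lnot U \land \lnot Y)) \land W): α-rule — add ((Z \lor \lnot X) \lor (\lnot U \land \lnot Y)), W.
((Z \lor \lnot X) \lor (\lnot U \land \lnot Y)): β-rule — branch into (Z \lor \lnot X)  //  (\lnot U \land \lnot Y).
  branch 1 (add (Z \lor \lnot X)):
    (Z \lor \lnot X): β-rule — branch into Z  //  \lnot X.
      branch 1.1 (add Z):
        ○ open, literals {W=true, Z=true}.
      branch 1.2 (add \lnot X):
        ○ open, literals {W=true, X=false, Z=true}.
  branch 2 (add (\lnot U \land \lnot Y)):
    (\lnot U \land \lnot Y): α-rule — add \lnot U, \lnot Y.
    ○ open, literals {U=false, W=true, Y=false, Z=true}.
0 branches closed, 3 open.
Each open branch fixes some atoms; the unmentioned ones are free. Counting distinct full assignments: branch {W=true, Z=true} (X, Y, V, U) contributes 16 new; branch {W=true, X=false, Z=true} (Y, V, U) contributes 0 new; branch {U=false, W=true, Y=false, Z=true} (X, V) contributes 0 new. Total: 16.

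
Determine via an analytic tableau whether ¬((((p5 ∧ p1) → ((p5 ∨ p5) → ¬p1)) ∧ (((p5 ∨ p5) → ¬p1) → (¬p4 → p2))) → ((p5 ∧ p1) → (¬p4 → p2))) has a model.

Unsatisfiable

Initial set: {¬((((p5 ∧ p1) → ((p5 ∨ p5) → ¬p1)) ∧ (((p5 ∨ p5) → ¬p1) → (¬p4 → p2))) → ((p5 ∧ p1) → (¬p4 → p2)))}.
¬((((p5 ∧ p1) → ((p5 ∨ p5) → ¬p1)) ∧ (((p5 ∨ p5) → ¬p1) → (¬p4 → p2))) → ((p5 ∧ p1) → (¬p4 → p2))): α-rule — add (((p5 ∧ p1) → ((p5 ∨ p5) → ¬p1)) ∧ (((p5 ∨ p5) → ¬p1) → (¬p4 → p2))), ¬((p5 ∧ p1) → (¬p4 → p2)).
(((p5 ∧ p1) → ((p5 ∨ p5) → ¬p1)) ∧ (((p5 ∨ p5) → ¬p1) → (¬p4 → p2))): α-rule — add ((p5 ∧ p1) → ((p5 ∨ p5) → ¬p1)), (((p5 ∨ p5) → ¬p1) → (¬p4 → p2)).
¬((p5 ∧ p1) → (¬p4 → p2)): α-rule — add (p5 ∧ p1), ¬(¬p4 → p2).
(p5 ∧ p1): α-rule — add p5, p1.
¬(¬p4 → p2): α-rule — add ¬p4, ¬p2.
((p5 ∧ p1) → ((p5 ∨ p5) → ¬p1)): β-rule — branch into ¬(p5 ∧ p1)  //  ((p5 ∨ p5) → ¬p1).
  branch 1 (add ¬(p5 ∧ p1)):
    (((p5 ∨ p5) → ¬p1) → (¬p4 → p2)): β-rule — branch into ¬((p5 ∨ p5) → ¬p1)  //  (¬p4 → p2).
      branch 1.1 (add ¬((p5 ∨ p5) → ¬p1)):
        ¬((p5 ∨ p5) → ¬p1): α-rule — add (p5 ∨ p5), ¬¬p1.
        ¬(p5 ∧ p1): β-rule — branch into ¬p5  //  ¬p1.
          branch 1.1.1 (add ¬p5):
            × closes — contains both p5 and ¬p5.
          branch 1.1.2 (add ¬p1):
            × closes — contains both p1 and ¬p1.
      branch 1.2 (add (¬p4 → p2)):
        ¬(p5 ∧ p1): β-rule — branch into ¬p5  //  ¬p1.
          branch 1.2.1 (add ¬p5):
            × closes — contains both p5 and ¬p5.
          branch 1.2.2 (add ¬p1):
            × closes — contains both p1 and ¬p1.
  branch 2 (add ((p5 ∨ p5) → ¬p1)):
    (((p5 ∨ p5) → ¬p1) → (¬p4 → p2)): β-rule — branch into ¬((p5 ∨ p5) → ¬p1)  //  (¬p4 → p2).
      branch 2.1 (add ¬((p5 ∨ p5) → ¬p1)):
        ¬((p5 ∨ p5) → ¬p1): α-rule — add (p5 ∨ p5), ¬¬p1.
        ((p5 ∨ p5) → ¬p1): β-rule — branch into ¬(p5 ∨ p5)  //  ¬p1.
          branch 2.1.1 (add ¬(p5 ∨ p5)):
            ¬(p5 ∨ p5): α-rule — add ¬p5, ¬p5.
            × closes — contains both p5 and ¬p5.
          branch 2.1.2 (add ¬p1):
            × closes — contains both p1 and ¬p1.
      branch 2.2 (add (¬p4 → p2)):
        ((p5 ∨ p5) → ¬p1): β-rule — branch into ¬(p5 ∨ p5)  //  ¬p1.
          branch 2.2.1 (add ¬(p5 ∨ p5)):
            ¬(p5 ∨ p5): α-rule — add ¬p5, ¬p5.
            × closes — contains both p5 and ¬p5.
          branch 2.2.2 (add ¬p1):
            × closes — contains both p1 and ¬p1.
All 8 branches close.
Every branch closed; the formula is unsatisfiable.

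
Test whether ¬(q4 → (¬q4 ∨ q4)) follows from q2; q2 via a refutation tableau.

Initial set: {T q2; T q2; F ¬(q4 → (¬q4 ∨ q4))}.
F ¬(q4 → (¬q4 ∨ q4)): β-rule — branch into F q4  //  T (¬q4 ∨ q4).
  branch 1 (add F q4):
    ○ open, literals {q2=true, q4=false}.
  branch 2 (add T (¬q4 ∨ q4)):
    T (¬q4 ∨ q4): β-rule — branch into T ¬q4  //  T q4.
      branch 2.1 (add T ¬q4):
        ○ open, literals {q2=true, q4=false}.
      branch 2.2 (add T q4):
        ○ open, literals {q2=true, q4=true}.
0 branches closed, 3 open.
An open branch gives a countermodel: q2=true, q4=false (unmentioned atoms arbitrary); the premises hold there but the conclusion fails.

No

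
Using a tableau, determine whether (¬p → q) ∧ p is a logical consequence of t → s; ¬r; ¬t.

No

Initial set: {(t → s); ¬r; ¬t; ¬((¬p → q) ∧ p)}.
(t → s): β-rule — branch into ¬t  //  s.
  branch 1 (add ¬t):
    ¬((¬p → q) ∧ p): β-rule — branch into ¬(¬p → q)  //  ¬p.
      branch 1.1 (add ¬(¬p → q)):
        ¬(¬p → q): α-rule — add ¬p, ¬q.
        ○ open, literals {p=false, q=false, r=false, t=false}.
      branch 1.2 (add ¬p):
        ○ open, literals {p=false, r=false, t=false}.
  branch 2 (add s):
    ¬((¬p → q) ∧ p): β-rule — branch into ¬(¬p → q)  //  ¬p.
      branch 2.1 (add ¬(¬p → q)):
        ¬(¬p → q): α-rule — add ¬p, ¬q.
        ○ open, literals {p=false, q=false, r=false, s=true, t=false}.
      branch 2.2 (add ¬p):
        ○ open, literals {p=false, r=false, s=true, t=false}.
0 branches closed, 4 open.
An open branch gives a countermodel: p=false, q=false, r=false, t=false (unmentioned atoms arbitrary); the premises hold there but the conclusion fails.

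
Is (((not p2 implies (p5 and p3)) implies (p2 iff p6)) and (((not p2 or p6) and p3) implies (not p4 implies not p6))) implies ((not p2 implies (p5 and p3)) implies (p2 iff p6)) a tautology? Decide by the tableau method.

Assume the negation and expand:
Initial set: {not ((((not p2 implies (p5 and p3)) implies (p2 iff p6)) and (((not p2 or p6) and p3) implies (not p4 implies not p6))) implies ((not p2 implies (p5 and p3)) implies (p2 iff p6)))}.
not ((((not p2 implies (p5 and p3)) implies (p2 iff p6)) and (((not p2 or p6) and p3) implies (not p4 implies not p6))) implies ((not p2 implies (p5 and p3)) implies (p2 iff p6))): α-rule — add (((not p2 implies (p5 and p3)) implies (p2 iff p6)) and (((not p2 or p6) and p3) implies (not p4 implies not p6))), not ((not p2 implies (p5 and p3)) implies (p2 iff p6)).
(((not p2 implies (p5 and p3)) implies (p2 iff p6)) and (((not p2 or p6) and p3) implies (not p4 implies not p6))): α-rule — add ((not p2 implies (p5 and p3)) implies (p2 iff p6)), (((not p2 or p6) and p3) implies (not p4 implies not p6)).
not ((not p2 implies (p5 and p3)) implies (p2 iff p6)): α-rule — add (not p2 implies (p5 and p3)), not (p2 iff p6).
((not p2 implies (p5 and p3)) implies (p2 iff p6)): β-rule — branch into not (not p2 implies (p5 and p3))  //  (p2 iff p6).
  branch 1 (add not (not p2 implies (p5 and p3))):
    not (not p2 implies (p5 and p3)): α-rule — add not p2, not (p5 and p3).
    (((not p2 or p6) and p3) implies (not p4 implies not p6)): β-rule — branch into not ((not p2 or p6) and p3)  //  (not p4 implies not p6).
      branch 1.1 (add not ((not p2 or p6) and p3)):
        (not p2 implies (p5 and p3)): β-rule — branch into not not p2  //  (p5 and p3).
          branch 1.1.1 (add not not p2):
            × closes — contains both p2 and not p2.
          branch 1.1.2 (add (p5 and p3)):
            (p5 and p3): α-rule — add p5, p3.
            not (p2 iff p6): β-rule — branch into p2, not p6  //  not p2, p6.
              branch 1.1.2.1 (add p2, not p6):
                × closes — contains both p2 and not p2.
              branch 1.1.2.2 (add not p2, p6):
                not (p5 and p3): β-rule — branch into not p5  //  not p3.
                  branch 1.1.2.2.1 (add not p5):
                    × closes — contains both p5 and not p5.
                  branch 1.1.2.2.2 (add not p3):
                    × closes — contains both p3 and not p3.
      branch 1.2 (add (not p4 implies not p6)):
        (not p2 implies (p5 and p3)): β-rule — branch into not not p2  //  (p5 and p3).
          branch 1.2.1 (add not not p2):
            × closes — contains both p2 and not p2.
          branch 1.2.2 (add (p5 and p3)):
            (p5 and p3): α-rule — add p5, p3.
            not (p2 iff p6): β-rule — branch into p2, not p6  //  not p2, p6.
              branch 1.2.2.1 (add p2, not p6):
                × closes — contains both p2 and not p2.
              branch 1.2.2.2 (add not p2, p6):
                not (p5 and p3): β-rule — branch into not p5  //  not p3.
                  branch 1.2.2.2.1 (add not p5):
                    × closes — contains both p5 and not p5.
                  branch 1.2.2.2.2 (add not p3):
                    × closes — contains both p3 and not p3.
  branch 2 (add (p2 iff p6)):
    (((not p2 or p6) and p3) implies (not p4 implies not p6)): β-rule — branch into not ((not p2 or p6) and p3)  //  (not p4 implies not p6).
      branch 2.1 (add not ((not p2 or p6) and p3)):
        (not p2 implies (p5 and p3)): β-rule — branch into not not p2  //  (p5 and p3).
          branch 2.1.1 (add not not p2):
            not (p2 iff p6): β-rule — branch into p2, not p6  //  not p2, p6.
              branch 2.1.1.1 (add p2, not p6):
                (p2 iff p6): β-rule — branch into p2, p6  //  not p2, not p6.
                  branch 2.1.1.1.1 (add p2, p6):
                    × closes — contains both p6 and not p6.
                  branch 2.1.1.1.2 (add not p2, not p6):
                    × closes — contains both p2 and not p2.
              branch 2.1.1.2 (add not p2, p6):
                × closes — contains both p2 and not p2.
          branch 2.1.2 (add (p5 and p3)):
            (p5 and p3): α-rule — add p5, p3.
            not (p2 iff p6): β-rule — branch into p2, not p6  //  not p2, p6.
              branch 2.1.2.1 (add p2, not p6):
                (p2 iff p6): β-rule — branch into p2, p6  //  not p2, not p6.
                  branch 2.1.2.1.1 (add p2, p6):
                    × closes — contains both p6 and not p6.
                  branch 2.1.2.1.2 (add not p2, not p6):
                    × closes — contains both p2 and not p2.
              branch 2.1.2.2 (add not p2, p6):
                (p2 iff p6): β-rule — branch into p2, p6  //  not p2, not p6.
                  branch 2.1.2.2.1 (add p2, p6):
                    × closes — contains both p2 and not p2.
                  branch 2.1.2.2.2 (add not p2, not p6):
                    × closes — contains both p6 and not p6.
      branch 2.2 (add (not p4 implies not p6)):
        (not p2 implies (p5 and p3)): β-rule — branch into not not p2  //  (p5 and p3).
          branch 2.2.1 (add not not p2):
            not (p2 iff p6): β-rule — branch into p2, not p6  //  not p2, p6.
              branch 2.2.1.1 (add p2, not p6):
                (p2 iff p6): β-rule — branch into p2, p6  //  not p2, not p6.
                  branch 2.2.1.1.1 (add p2, p6):
                    × closes — contains both p6 and not p6.
                  branch 2.2.1.1.2 (add not p2, not p6):
                    × closes — contains both p2 and not p2.
              branch 2.2.1.2 (add not p2, p6):
                × closes — contains both p2 and not p2.
          branch 2.2.2 (add (p5 and p3)):
            (p5 and p3): α-rule — add p5, p3.
            not (p2 iff p6): β-rule — branch into p2, not p6  //  not p2, p6.
              branch 2.2.2.1 (add p2, not p6):
                (p2 iff p6): β-rule — branch into p2, p6  //  not p2, not p6.
                  branch 2.2.2.1.1 (add p2, p6):
                    × closes — contains both p6 and not p6.
                  branch 2.2.2.1.2 (add not p2, not p6):
                    × closes — contains both p2 and not p2.
              branch 2.2.2.2 (add not p2, p6):
                (p2 iff p6): β-rule — branch into p2, p6  //  not p2, not p6.
                  branch 2.2.2.2.1 (add p2, p6):
                    × closes — contains both p2 and not p2.
                  branch 2.2.2.2.2 (add not p2, not p6):
                    × closes — contains both p6 and not p6.
All 22 branches close.
Every branch closed, so the negation is unsatisfiable and the formula is valid.

Valid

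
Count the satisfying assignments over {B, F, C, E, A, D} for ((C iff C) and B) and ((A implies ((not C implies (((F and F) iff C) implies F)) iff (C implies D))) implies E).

20

Initial set: {T (((C iff C) and B) and ((A implies ((not C implies (((F and F) iff C) implies F)) iff (C implies D))) implies E))}.
T (((C iff C) and B) and ((A implies ((not C implies (((F and F) iff C) implies F)) iff (C implies D))) implies E)): α-rule — add T ((C iff C) and B), T ((A implies ((not C implies (((F and F) iff C) implies F)) iff (C implies D))) implies E).
T ((C iff C) and B): α-rule — add T (C iff C), T B.
T ((A implies ((not C implies (((F and F) iff C) implies F)) iff (C implies D))) implies E): β-rule — branch into F (A implies ((not C implies (((F and F) iff C) implies F)) iff (C implies D)))  //  T E.
  branch 1 (add F (A implies ((not C implies (((F and F) iff C) implies F)) iff (C implies D)))):
    F (A implies ((not C implies (((F and F) iff C) implies F)) iff (C implies D))): α-rule — add T A, F ((not C implies (((F and F) iff C) implies F)) iff (C implies D)).
    T (C iff C): β-rule — branch into T C, T C  //  F C, F C.
      branch 1.1 (add T C, T C):
        F ((not C implies (((F and F) iff C) implies F)) iff (C implies D)): β-rule — branch into T (not C implies (((F and F) iff C) implies F)), F (C implies D)  //  F (not C implies (((F and F) iff C) implies F)), T (C implies D).
          branch 1.1.1 (add T (not C implies (((F and F) iff C) implies F)), F (C implies D)):
            F (C implies D): α-rule — add T C, F D.
            T (not C implies (((F and F) iff C) implies F)): β-rule — branch into F not C  //  T (((F and F) iff C) implies F).
              branch 1.1.1.1 (add F not C):
                ○ open, literals {A=T, B=T, C=T, D=F}.
              branch 1.1.1.2 (add T (((F and F) iff C) implies F)):
                T (((F and F) iff C) implies F): β-rule — branch into F ((F and F) iff C)  //  T F.
                  branch 1.1.1.2.1 (add F ((F and F) iff C)):
                    F ((F and F) iff C): β-rule — branch into T (F and F), F C  //  F (F and F), T C.
                      branch 1.1.1.2.1.1 (add T (F and F), F C):
                        × closes — contains both C and not C.
                      branch 1.1.1.2.1.2 (add F (F and F), T C):
                        F (F and F): β-rule — branch into F F  //  F F.
                          branch 1.1.1.2.1.2.1 (add F F):
                            ○ open, literals {A=T, B=T, C=T, D=F, F=F}.
                          branch 1.1.1.2.1.2.2 (add F F):
                            ○ open, literals {A=T, B=T, C=T, D=F, F=F}.
                  branch 1.1.1.2.2 (add T F):
                    ○ open, literals {A=T, B=T, C=T, D=F, F=T}.
          branch 1.1.2 (add F (not C implies (((F and F) iff C) implies F)), T (C implies D)):
            F (not C implies (((F and F) iff C) implies F)): α-rule — add T not C, F (((F and F) iff C) implies F).
            × closes — contains both C and not C.
      branch 1.2 (add F C, F C):
        F ((not C implies (((F and F) iff C) implies F)) iff (C implies D)): β-rule — branch into T (not C implies (((F and F) iff C) implies F)), F (C implies D)  //  F (not C implies (((F and F) iff C) implies F)), T (C implies D).
          branch 1.2.1 (add T (not C implies (((F and F) iff C) implies F)), F (C implies D)):
            F (C implies D): α-rule — add T C, F D.
            × closes — contains both C and not C.
          branch 1.2.2 (add F (not C implies (((F and F) iff C) implies F)), T (C implies D)):
            F (not C implies (((F and F) iff C) implies F)): α-rule — add T not C, F (((F and F) iff C) implies F).
            F (((F and F) iff C) implies F): α-rule — add T ((F and F) iff C), F F.
            T (C implies D): β-rule — branch into F C  //  T D.
              branch 1.2.2.1 (add F C):
                T ((F and F) iff C): β-rule — branch into T (F and F), T C  //  F (F and F), F C.
                  branch 1.2.2.1.1 (add T (F and F), T C):
                    × closes — contains both C and not C.
                  branch 1.2.2.1.2 (add F (F and F), F C):
                    F (F and F): β-rule — branch into F F  //  F F.
                      branch 1.2.2.1.2.1 (add F F):
                        ○ open, literals {A=T, B=T, C=F, F=F}.
                      branch 1.2.2.1.2.2 (add F F):
                        ○ open, literals {A=T, B=T, C=F, F=F}.
              branch 1.2.2.2 (add T D):
                T ((F and F) iff C): β-rule — branch into T (F and F), T C  //  F (F and F), F C.
                  branch 1.2.2.2.1 (add T (F and F), T C):
                    × closes — contains both C and not C.
                  branch 1.2.2.2.2 (add F (F and F), F C):
                    F (F and F): β-rule — branch into F F  //  F F.
                      branch 1.2.2.2.2.1 (add F F):
                        ○ open, literals {A=T, B=T, C=F, D=T, F=F}.
                      branch 1.2.2.2.2.2 (add F F):
                        ○ open, literals {A=T, B=T, C=F, D=T, F=F}.
  branch 2 (add T E):
    T (C iff C): β-rule — branch into T C, T C  //  F C, F C.
      branch 2.1 (add T C, T C):
        ○ open, literals {B=T, C=T, E=T}.
      branch 2.2 (add F C, F C):
        ○ open, literals {B=T, C=F, E=T}.
5 branches closed, 10 open.
Each open branch fixes some atoms; the unmentioned ones are free. Counting distinct full assignments: branch {A=T, B=T, C=T, D=F} (F, E) contributes 4 new; branch {A=T, B=T, C=T, D=F, F=F} (E) contributes 0 new; branch {A=T, B=T, C=T, D=F, F=F} (E) contributes 0 new; branch {A=T, B=T, C=T, D=F, F=T} (E) contributes 0 new; branch {A=T, B=T, C=F, F=F} (E, D) contributes 4 new; branch {A=T, B=T, C=F, F=F} (E, D) contributes 0 new; branch {A=T, B=T, C=F, D=T, F=F} (E) contributes 0 new; branch {A=T, B=T, C=F, D=T, F=F} (E) contributes 0 new; branch {B=T, C=T, E=T} (F, A, D) contributes 6 new; branch {B=T, C=F, E=T} (F, A, D) contributes 6 new. Total: 20.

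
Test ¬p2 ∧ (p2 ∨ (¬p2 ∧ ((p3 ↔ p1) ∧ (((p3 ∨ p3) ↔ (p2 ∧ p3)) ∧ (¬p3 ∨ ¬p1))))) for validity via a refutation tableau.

Not valid

Assume the negation and expand:
Initial set: {¬(¬p2 ∧ (p2 ∨ (¬p2 ∧ ((p3 ↔ p1) ∧ (((p3 ∨ p3) ↔ (p2 ∧ p3)) ∧ (¬p3 ∨ ¬p1))))))}.
¬(¬p2 ∧ (p2 ∨ (¬p2 ∧ ((p3 ↔ p1) ∧ (((p3 ∨ p3) ↔ (p2 ∧ p3)) ∧ (¬p3 ∨ ¬p1)))))): β-rule — branch into ¬¬p2  //  ¬(p2 ∨ (¬p2 ∧ ((p3 ↔ p1) ∧ (((p3 ∨ p3) ↔ (p2 ∧ p3)) ∧ (¬p3 ∨ ¬p1))))).
  branch 1 (add ¬¬p2):
    ○ open, literals {p2=1}.
  branch 2 (add ¬(p2 ∨ (¬p2 ∧ ((p3 ↔ p1) ∧ (((p3 ∨ p3) ↔ (p2 ∧ p3)) ∧ (¬p3 ∨ ¬p1)))))):
    ¬(p2 ∨ (¬p2 ∧ ((p3 ↔ p1) ∧ (((p3 ∨ p3) ↔ (p2 ∧ p3)) ∧ (¬p3 ∨ ¬p1))))): α-rule — add ¬p2, ¬(¬p2 ∧ ((p3 ↔ p1) ∧ (((p3 ∨ p3) ↔ (p2 ∧ p3)) ∧ (¬p3 ∨ ¬p1)))).
    ¬(¬p2 ∧ ((p3 ↔ p1) ∧ (((p3 ∨ p3) ↔ (p2 ∧ p3)) ∧ (¬p3 ∨ ¬p1)))): β-rule — branch into ¬¬p2  //  ¬((p3 ↔ p1) ∧ (((p3 ∨ p3) ↔ (p2 ∧ p3)) ∧ (¬p3 ∨ ¬p1))).
      branch 2.1 (add ¬¬p2):
        × closes — contains both p2 and ¬p2.
      branch 2.2 (add ¬((p3 ↔ p1) ∧ (((p3 ∨ p3) ↔ (p2 ∧ p3)) ∧ (¬p3 ∨ ¬p1)))):
        ¬((p3 ↔ p1) ∧ (((p3 ∨ p3) ↔ (p2 ∧ p3)) ∧ (¬p3 ∨ ¬p1))): β-rule — branch into ¬(p3 ↔ p1)  //  ¬(((p3 ∨ p3) ↔ (p2 ∧ p3)) ∧ (¬p3 ∨ ¬p1)).
          branch 2.2.1 (add ¬(p3 ↔ p1)):
            ¬(p3 ↔ p1): β-rule — branch into p3, ¬p1  //  ¬p3, p1.
              branch 2.2.1.1 (add p3, ¬p1):
                ○ open, literals {p1=0, p2=0, p3=1}.
              branch 2.2.1.2 (add ¬p3, p1):
                ○ open, literals {p1=1, p2=0, p3=0}.
          branch 2.2.2 (add ¬(((p3 ∨ p3) ↔ (p2 ∧ p3)) ∧ (¬p3 ∨ ¬p1))):
            ¬(((p3 ∨ p3) ↔ (p2 ∧ p3)) ∧ (¬p3 ∨ ¬p1)): β-rule — branch into ¬((p3 ∨ p3) ↔ (p2 ∧ p3))  //  ¬(¬p3 ∨ ¬p1).
              branch 2.2.2.1 (add ¬((p3 ∨ p3) ↔ (p2 ∧ p3))):
                ¬((p3 ∨ p3) ↔ (p2 ∧ p3)): β-rule — branch into (p3 ∨ p3), ¬(p2 ∧ p3)  //  ¬(p3 ∨ p3), (p2 ∧ p3).
                  branch 2.2.2.1.1 (add (p3 ∨ p3), ¬(p2 ∧ p3)):
                    (p3 ∨ p3): β-rule — branch into p3  //  p3.
                      branch 2.2.2.1.1.1 (add p3):
                        ¬(p2 ∧ p3): β-rule — branch into ¬p2  //  ¬p3.
                          branch 2.2.2.1.1.1.1 (add ¬p2):
                            ○ open, literals {p2=0, p3=1}.
                          branch 2.2.2.1.1.1.2 (add ¬p3):
                            × closes — contains both p3 and ¬p3.
                      branch 2.2.2.1.1.2 (add p3):
                        ¬(p2 ∧ p3): β-rule — branch into ¬p2  //  ¬p3.
                          branch 2.2.2.1.1.2.1 (add ¬p2):
                            ○ open, literals {p2=0, p3=1}.
                          branch 2.2.2.1.1.2.2 (add ¬p3):
                            × closes — contains both p3 and ¬p3.
                  branch 2.2.2.1.2 (add ¬(p3 ∨ p3), (p2 ∧ p3)):
                    ¬(p3 ∨ p3): α-rule — add ¬p3, ¬p3.
                    (p2 ∧ p3): α-rule — add p2, p3.
                    × closes — contains both p2 and ¬p2.
              branch 2.2.2.2 (add ¬(¬p3 ∨ ¬p1)):
                ¬(¬p3 ∨ ¬p1): α-rule — add ¬¬p3, ¬¬p1.
                ○ open, literals {p1=1, p2=0, p3=1}.
4 branches closed, 6 open.
An open branch gives a countermodel: p2=1 (unmentioned atoms arbitrary); under it the original formula is false.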